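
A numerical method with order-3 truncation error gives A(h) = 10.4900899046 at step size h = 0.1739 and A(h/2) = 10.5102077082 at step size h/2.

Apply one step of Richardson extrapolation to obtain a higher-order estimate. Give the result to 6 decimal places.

With r = 3 the leading error scales as h^3, so the weight is 2^3 = 8.
Numerator 8*A(h/2) − A(h) = 8*10.5102077082 − 10.4900899046 = 73.5915717610
Denominator 8 − 1 = 7.
R = 73.5915717610/7 = 10.5130816801
Correction |R − A(h/2)| = 2.874e-03; gap |A(h/2) − A(h)| = 2.012e-02.

10.513082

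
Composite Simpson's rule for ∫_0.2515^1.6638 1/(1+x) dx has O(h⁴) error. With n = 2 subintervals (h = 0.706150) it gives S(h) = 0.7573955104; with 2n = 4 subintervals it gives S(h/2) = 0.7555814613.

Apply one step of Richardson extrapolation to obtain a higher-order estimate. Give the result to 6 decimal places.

0.755461

r = 4, so 2^r = 16.
Top: 16(0.7555814613) − (0.7573955104) = 11.3319078704
Extrapolated: 11.3319078704 / 15 = 0.7554605247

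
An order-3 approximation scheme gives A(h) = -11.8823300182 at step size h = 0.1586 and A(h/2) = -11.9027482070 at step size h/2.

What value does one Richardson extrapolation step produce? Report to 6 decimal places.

The method has order 3: 2^3 = 8.
8×(-11.9027482070) = -95.2219856560; (-95.2219856560) − (-11.8823300182) = -83.3396556378
(-83.3396556378) ÷ 7 = -11.9056650911

-11.905665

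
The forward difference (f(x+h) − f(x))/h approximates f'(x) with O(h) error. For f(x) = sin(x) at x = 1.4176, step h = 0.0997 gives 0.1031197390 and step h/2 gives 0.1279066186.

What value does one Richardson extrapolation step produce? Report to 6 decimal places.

0.152693

r = 1: numerator weight 2, denominator 1.
Numerator 2*A(h/2) − A(h) = 2*0.1279066186 − 0.1031197390 = 0.1526934982
Divide by 2^1 − 1 = 1.
(2*0.1279066186 − 0.1031197390)/(2 − 1) = 0.1526934982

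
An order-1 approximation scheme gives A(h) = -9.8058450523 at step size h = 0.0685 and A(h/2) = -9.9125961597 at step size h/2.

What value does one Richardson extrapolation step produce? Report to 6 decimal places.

-10.019347

Leading term ∝ h^1; use weight 2 = 2^1.
Numerator 2 × A(h/2) − A(h) = 2 × (-9.9125961597) − (-9.8058450523) = -10.0193472671
Divide by 2^1 − 1 = 1.
Extrapolated: (-10.0193472671) / 1 = -10.0193472671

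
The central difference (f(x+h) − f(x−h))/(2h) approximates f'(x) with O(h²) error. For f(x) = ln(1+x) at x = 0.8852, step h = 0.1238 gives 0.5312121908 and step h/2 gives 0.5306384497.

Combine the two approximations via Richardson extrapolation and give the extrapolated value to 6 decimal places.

r = 2, so 2^r = 4.
4*0.5306384497 = 2.1225537988; 2.1225537988 − 0.5312121908 = 1.5913416080
Denominator 4 − 1 = 3.
1.5913416080 ÷ 3 = 0.5304472027

0.530447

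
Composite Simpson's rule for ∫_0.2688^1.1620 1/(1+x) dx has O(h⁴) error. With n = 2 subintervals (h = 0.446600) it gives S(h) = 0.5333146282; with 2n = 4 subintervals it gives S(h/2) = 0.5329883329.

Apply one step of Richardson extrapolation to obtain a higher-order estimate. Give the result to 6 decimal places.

r = 4, so 2^r = 16.
Difference of the inputs: 0.5329883329 − 0.5333146282 = -0.0003262953
Correction (A(h/2) − A(h))/(16 − 1) = (-0.0003262953)/15 = -0.0000217530
R = 0.5329883329 − 0.0000217530 = 0.5329665799

0.532967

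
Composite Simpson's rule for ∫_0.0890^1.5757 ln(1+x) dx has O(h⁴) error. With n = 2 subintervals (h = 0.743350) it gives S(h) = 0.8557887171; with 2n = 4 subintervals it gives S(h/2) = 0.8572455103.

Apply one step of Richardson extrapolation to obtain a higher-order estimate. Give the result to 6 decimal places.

0.857343

r = 4, so 2^r = 16.
Top: 16(0.8572455103) − (0.8557887171) = 12.8601394477
Extrapolated: 12.8601394477 / 15 = 0.8573426298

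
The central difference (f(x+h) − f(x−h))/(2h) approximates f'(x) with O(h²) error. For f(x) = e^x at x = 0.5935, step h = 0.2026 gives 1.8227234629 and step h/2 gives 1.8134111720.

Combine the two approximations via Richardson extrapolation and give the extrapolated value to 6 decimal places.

With r = 2 the leading error scales as h^2, so the weight is 2^2 = 4.
A(h/2) − A(h) = 1.8134111720 − 1.8227234629 = -0.0093122909
Correction (A(h/2) − A(h))/(4 − 1) = (-0.0093122909)/3 = -0.0031040970
R = 1.8134111720 − 0.0031040970 = 1.8103070750
Correction |R − A(h/2)| = 3.104e-03; gap |A(h/2) − A(h)| = 9.312e-03.

1.810307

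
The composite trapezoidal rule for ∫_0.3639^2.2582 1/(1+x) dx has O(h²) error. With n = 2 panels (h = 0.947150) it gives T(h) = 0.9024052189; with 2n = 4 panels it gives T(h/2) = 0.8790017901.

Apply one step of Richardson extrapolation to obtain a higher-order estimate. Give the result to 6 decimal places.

The method has order 2: 2^2 = 4.
4 × 0.8790017901 = 3.5160071604; subtract 0.9024052189 → 2.6136019415
Divide by 2^2 − 1 = 3.
Extrapolated: 2.6136019415 / 3 = 0.8712006472

0.871201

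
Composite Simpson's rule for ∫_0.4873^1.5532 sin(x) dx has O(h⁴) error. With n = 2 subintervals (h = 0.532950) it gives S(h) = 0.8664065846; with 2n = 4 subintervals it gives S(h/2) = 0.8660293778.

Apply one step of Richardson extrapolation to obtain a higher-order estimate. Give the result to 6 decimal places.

With r = 4 the leading error scales as h^4, so the weight is 2^4 = 16.
16 × 0.8660293778 − 0.8664065846 = 12.9900634602
Extrapolated: 12.9900634602 / 15 = 0.8660042307

0.866004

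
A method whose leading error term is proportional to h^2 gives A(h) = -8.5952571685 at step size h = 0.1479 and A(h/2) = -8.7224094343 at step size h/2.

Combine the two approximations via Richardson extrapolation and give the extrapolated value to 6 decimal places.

-8.764794

The method has order 2: 2^2 = 4.
A(h/2) − A(h) = -8.7224094343 − (-8.5952571685) = -0.1271522658
Divide by 2^2 − 1 = 3: (-0.1271522658)/3 = -0.0423840886
R = A(h/2) + (A(h/2) − A(h))/3 = -8.7224094343 − 0.0423840886 = -8.7647935229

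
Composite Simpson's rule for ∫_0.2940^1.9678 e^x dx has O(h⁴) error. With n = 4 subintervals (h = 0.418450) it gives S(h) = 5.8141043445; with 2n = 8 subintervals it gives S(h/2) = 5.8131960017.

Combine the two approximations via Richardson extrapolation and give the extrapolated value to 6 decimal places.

Error is O(h^4); halving h shrinks it by 2^4 = 16.
16·5.8131960017 = 93.0111360272; 93.0111360272 − 5.8141043445 = 87.1970316827
Divide by 2^4 − 1 = 15.
So the Richardson estimate is 5.8131354455.

5.813135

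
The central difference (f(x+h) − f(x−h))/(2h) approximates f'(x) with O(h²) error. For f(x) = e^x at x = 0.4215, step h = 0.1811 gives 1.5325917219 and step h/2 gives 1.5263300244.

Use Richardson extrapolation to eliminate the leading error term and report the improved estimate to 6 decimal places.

Order 2 gives 2^r = 4 and 2^r − 1 = 3.
4*1.5263300244 = 6.1053200976; 6.1053200976 − 1.5325917219 = 4.5727283757
Divide by 2^2 − 1 = 3.
4.5727283757 ÷ 3 = 1.5242427919
Gap between inputs: 6.262e-03; correction applied: −0.0020872325.

1.524243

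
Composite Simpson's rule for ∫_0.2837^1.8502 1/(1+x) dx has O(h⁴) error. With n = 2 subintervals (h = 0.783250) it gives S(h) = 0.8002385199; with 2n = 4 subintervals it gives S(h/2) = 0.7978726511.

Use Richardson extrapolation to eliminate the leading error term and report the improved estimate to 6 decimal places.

0.797715

Method order is 4; weight 2^4 = 16.
16*0.7978726511 − 0.8002385199 = 11.9657238977
11.9657238977 ÷ 15 = 0.7977149265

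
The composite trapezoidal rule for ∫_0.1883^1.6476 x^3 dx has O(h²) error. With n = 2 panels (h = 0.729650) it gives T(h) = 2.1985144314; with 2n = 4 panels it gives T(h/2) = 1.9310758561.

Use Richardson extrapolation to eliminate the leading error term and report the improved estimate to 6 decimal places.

Leading term ∝ h^2; use weight 4 = 2^2.
Weighted: 7.7243034244 − 2.1985144314 = 5.5257889930
(4·1.9310758561 − 2.1985144314)/(4 − 1) = 1.8419296643
Correction |R − A(h/2)| = 8.915e-02; gap |A(h/2) − A(h)| = 2.674e-01.

1.841930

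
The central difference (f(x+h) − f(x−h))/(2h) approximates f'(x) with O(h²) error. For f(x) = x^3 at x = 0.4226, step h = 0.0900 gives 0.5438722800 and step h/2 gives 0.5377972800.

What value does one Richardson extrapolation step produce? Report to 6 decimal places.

0.535772

With r = 2 the leading error scales as h^2, so the weight is 2^2 = 4.
Top: 4(0.5377972800) − (0.5438722800) = 1.6073168400
Divide by 2^2 − 1 = 3.
Extrapolated: 1.6073168400 / 3 = 0.5357722800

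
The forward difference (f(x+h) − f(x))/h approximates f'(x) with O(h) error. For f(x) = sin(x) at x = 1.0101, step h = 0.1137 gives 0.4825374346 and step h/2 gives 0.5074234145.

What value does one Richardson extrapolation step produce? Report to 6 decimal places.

0.532309

With r = 1 the leading error scales as h^1, so the weight is 2^1 = 2.
Top: 2(0.5074234145) − (0.4825374346) = 0.5323093944
Divide by 2^1 − 1 = 1.
R = 0.5323093944/1 = 0.5323093944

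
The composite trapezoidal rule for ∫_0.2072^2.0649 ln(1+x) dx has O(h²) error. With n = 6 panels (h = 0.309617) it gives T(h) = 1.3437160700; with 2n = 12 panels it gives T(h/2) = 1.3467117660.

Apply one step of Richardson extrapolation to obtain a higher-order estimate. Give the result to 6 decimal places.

1.347710

Order 2 gives 2^r = 4 and 2^r − 1 = 3.
Top: 4(1.3467117660) − (1.3437160700) = 4.0431309940
Denominator 4 − 1 = 3.
So the Richardson estimate is 1.3477103313.
Shift from A(h/2): +0.0009985653.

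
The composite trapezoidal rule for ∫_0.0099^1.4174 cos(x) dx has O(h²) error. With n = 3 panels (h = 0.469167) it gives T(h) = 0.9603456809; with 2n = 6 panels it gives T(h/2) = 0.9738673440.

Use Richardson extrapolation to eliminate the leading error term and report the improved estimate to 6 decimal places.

0.978375

r = 2, so 2^r = 4.
4×0.9738673440 = 3.8954693760; subtract 0.9603456809 → 2.9351236951
R = 2.9351236951/3 = 0.9783745650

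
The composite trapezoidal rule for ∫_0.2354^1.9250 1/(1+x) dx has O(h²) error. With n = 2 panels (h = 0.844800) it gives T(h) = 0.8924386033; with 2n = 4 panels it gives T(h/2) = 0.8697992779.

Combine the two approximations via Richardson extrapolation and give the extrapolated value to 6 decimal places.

0.862253

Error is O(h^2); halving h shrinks it by 2^2 = 4.
4×0.8697992779 = 3.4791971116; subtract 0.8924386033 → 2.5867585083
Divide by 2^2 − 1 = 3.
Extrapolated: 2.5867585083 / 3 = 0.8622528361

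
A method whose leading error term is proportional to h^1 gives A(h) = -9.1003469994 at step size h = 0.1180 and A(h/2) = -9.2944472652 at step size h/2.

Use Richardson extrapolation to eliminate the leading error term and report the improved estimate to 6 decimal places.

-9.488548

r = 1: numerator weight 2, denominator 1.
Top: 2(-9.2944472652) − (-9.1003469994) = -9.4885475310
R = (-9.4885475310)/1 = -9.4885475310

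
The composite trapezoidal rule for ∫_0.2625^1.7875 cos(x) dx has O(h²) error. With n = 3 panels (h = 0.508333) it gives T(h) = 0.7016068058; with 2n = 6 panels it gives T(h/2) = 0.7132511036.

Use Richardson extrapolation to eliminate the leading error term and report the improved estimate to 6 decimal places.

0.717133

Order 2 gives 2^r = 4 and 2^r − 1 = 3.
A(h/2) − A(h) = 0.7132511036 − 0.7016068058 = 0.0116442978
Divide by 2^2 − 1 = 3: 0.0116442978/3 = 0.0038814326
R = 0.7132511036 + 0.0038814326 = 0.7171325362
Correction |R − A(h/2)| = 3.881e-03; gap |A(h/2) − A(h)| = 1.164e-02.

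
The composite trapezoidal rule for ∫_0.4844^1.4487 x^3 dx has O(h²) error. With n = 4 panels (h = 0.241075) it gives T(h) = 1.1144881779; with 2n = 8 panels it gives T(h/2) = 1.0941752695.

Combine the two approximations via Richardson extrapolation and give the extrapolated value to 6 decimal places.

The method has order 2: 2^2 = 4.
Top: 4(1.0941752695) − (1.1144881779) = 3.2622129001
Denominator 4 − 1 = 3.
Extrapolated: 3.2622129001 / 3 = 1.0874043000
Shift from A(h/2): −0.0067709695.

1.087404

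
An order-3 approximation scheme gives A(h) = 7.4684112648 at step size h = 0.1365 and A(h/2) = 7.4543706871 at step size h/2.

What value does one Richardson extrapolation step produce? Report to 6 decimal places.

7.452365

Order 3 gives 2^r = 8 and 2^r − 1 = 7.
Weighted: 59.6349654968 − 7.4684112648 = 52.1665542320
Denominator 8 − 1 = 7.
(8*7.4543706871 − 7.4684112648)/(8 − 1) = 7.4523648903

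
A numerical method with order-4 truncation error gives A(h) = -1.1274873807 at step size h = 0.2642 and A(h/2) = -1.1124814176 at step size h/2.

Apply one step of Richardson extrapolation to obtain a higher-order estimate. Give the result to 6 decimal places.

r = 4: numerator weight 16, denominator 15.
16*(-1.1124814176) − (-1.1274873807) = -16.6722153009
Denominator 16 − 1 = 15.
Extrapolated: (-16.6722153009) / 15 = -1.1114810201

-1.111481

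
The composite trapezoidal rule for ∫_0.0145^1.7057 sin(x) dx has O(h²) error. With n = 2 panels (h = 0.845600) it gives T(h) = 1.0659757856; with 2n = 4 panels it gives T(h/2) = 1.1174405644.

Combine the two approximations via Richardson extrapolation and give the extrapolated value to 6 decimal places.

1.134595

r = 2: numerator weight 4, denominator 3.
A(h/2) − A(h) = 1.1174405644 − 1.0659757856 = 0.0514647788
Divide by 2^2 − 1 = 3: 0.0514647788/3 = 0.0171549263
R = A(h/2) + (A(h/2) − A(h))/3 = 1.1174405644 + 0.0171549263 = 1.1345954907
Correction |R − A(h/2)| = 1.715e-02; gap |A(h/2) − A(h)| = 5.146e-02.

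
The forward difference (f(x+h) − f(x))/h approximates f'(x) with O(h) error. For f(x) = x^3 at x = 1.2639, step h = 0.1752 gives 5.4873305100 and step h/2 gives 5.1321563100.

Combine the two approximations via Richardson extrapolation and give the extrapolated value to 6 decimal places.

4.776982

Error is O(h^1); halving h shrinks it by 2^1 = 2.
2^1×A(h/2) = 10.2643126200; minus A(h) gives 4.7769821100.
4.7769821100 ÷ 1 = 4.7769821100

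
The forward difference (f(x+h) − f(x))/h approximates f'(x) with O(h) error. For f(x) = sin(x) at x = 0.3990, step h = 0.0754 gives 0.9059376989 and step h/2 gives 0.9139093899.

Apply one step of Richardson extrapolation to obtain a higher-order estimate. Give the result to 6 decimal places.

0.921881

Error is O(h^1); halving h shrinks it by 2^1 = 2.
2*0.9139093899 = 1.8278187798; subtract 0.9059376989 → 0.9218810809
Divide by 2^1 − 1 = 1.
(2*0.9139093899 − 0.9059376989)/(2 − 1) = 0.9218810809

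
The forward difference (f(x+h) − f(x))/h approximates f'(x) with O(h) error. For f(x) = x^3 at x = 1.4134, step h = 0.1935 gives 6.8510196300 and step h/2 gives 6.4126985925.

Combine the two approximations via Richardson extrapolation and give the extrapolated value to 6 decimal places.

The method has order 1: 2^1 = 2.
2^1·A(h/2) = 12.8253971850; minus A(h) gives 5.9743775550.
(2·6.4126985925 − 6.8510196300)/(2 − 1) = 5.9743775550
Gap between inputs: 4.383e-01; correction applied: −0.4383210375.

5.974378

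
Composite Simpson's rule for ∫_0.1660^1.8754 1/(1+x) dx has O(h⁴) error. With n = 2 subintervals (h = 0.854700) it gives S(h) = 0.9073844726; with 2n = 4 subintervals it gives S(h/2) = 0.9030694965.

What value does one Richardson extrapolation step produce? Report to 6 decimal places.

Order 4 gives 2^r = 16 and 2^r − 1 = 15.
Numerator 16 × A(h/2) − A(h) = 16 × 0.9030694965 − 0.9073844726 = 13.5417274714
R = 13.5417274714/15 = 0.9027818314
Correction |R − A(h/2)| = 2.877e-04; gap |A(h/2) − A(h)| = 4.315e-03.

0.902782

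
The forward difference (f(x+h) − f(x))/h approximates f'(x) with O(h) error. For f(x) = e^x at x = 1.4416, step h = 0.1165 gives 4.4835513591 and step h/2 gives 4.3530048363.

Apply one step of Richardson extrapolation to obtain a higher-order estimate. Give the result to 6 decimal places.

4.222458

The method has order 1: 2^1 = 2.
Top: 2(4.3530048363) − (4.4835513591) = 4.2224583135
R = 4.2224583135/1 = 4.2224583135
Gap between inputs: 1.305e-01; correction applied: −0.1305465228.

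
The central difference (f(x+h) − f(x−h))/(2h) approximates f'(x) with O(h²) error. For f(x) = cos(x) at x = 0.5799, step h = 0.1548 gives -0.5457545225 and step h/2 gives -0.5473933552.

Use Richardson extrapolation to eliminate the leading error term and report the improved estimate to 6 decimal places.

-0.547940

The method has order 2: 2^2 = 4.
A(h/2) − A(h) = -0.5473933552 − (-0.5457545225) = -0.0016388327
Correction (A(h/2) − A(h))/(4 − 1) = (-0.0016388327)/3 = -0.0005462776
R = A(h/2) + (A(h/2) − A(h))/3 = -0.5473933552 − 0.0005462776 = -0.5479396328
Shift from A(h/2): −0.0005462776.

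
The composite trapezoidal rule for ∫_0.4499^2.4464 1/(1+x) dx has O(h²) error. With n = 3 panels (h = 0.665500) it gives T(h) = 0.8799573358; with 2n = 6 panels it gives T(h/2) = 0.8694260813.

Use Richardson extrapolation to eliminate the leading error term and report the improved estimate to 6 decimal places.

Method order is 2; weight 2^2 = 4.
4·0.8694260813 = 3.4777043252; subtract 0.8799573358 → 2.5977469894
(4·0.8694260813 − 0.8799573358)/(4 − 1) = 0.8659156631

0.865916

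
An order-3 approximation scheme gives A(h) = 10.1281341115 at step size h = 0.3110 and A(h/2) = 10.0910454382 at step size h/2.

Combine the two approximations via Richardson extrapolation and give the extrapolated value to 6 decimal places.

10.085747

Leading term ∝ h^3; use weight 8 = 2^3.
8 × 10.0910454382 = 80.7283635056; 80.7283635056 − 10.1281341115 = 70.6002293941
70.6002293941 ÷ 7 = 10.0857470563
Gap between inputs: 3.709e-02; correction applied: −0.0052983819.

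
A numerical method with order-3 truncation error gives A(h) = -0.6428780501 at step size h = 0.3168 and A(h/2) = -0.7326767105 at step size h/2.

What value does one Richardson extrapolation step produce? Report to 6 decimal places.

-0.745505

Method order is 3; weight 2^3 = 8.
Weighted: (-5.8614136840) − (-0.6428780501) = -5.2185356339
(8×(-0.7326767105) − (-0.6428780501))/(8 − 1) = -0.7455050906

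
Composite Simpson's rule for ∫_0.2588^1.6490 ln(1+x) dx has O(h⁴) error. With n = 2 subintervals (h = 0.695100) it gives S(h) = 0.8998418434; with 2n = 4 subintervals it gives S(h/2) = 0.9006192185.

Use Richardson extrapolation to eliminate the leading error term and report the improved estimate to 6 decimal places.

The method has order 4: 2^4 = 16.
Numerator 16·A(h/2) − A(h) = 16·0.9006192185 − 0.8998418434 = 13.5100656526
13.5100656526 ÷ 15 = 0.9006710435
Gap between inputs: 7.774e-04; correction applied: +0.0000518250.

0.900671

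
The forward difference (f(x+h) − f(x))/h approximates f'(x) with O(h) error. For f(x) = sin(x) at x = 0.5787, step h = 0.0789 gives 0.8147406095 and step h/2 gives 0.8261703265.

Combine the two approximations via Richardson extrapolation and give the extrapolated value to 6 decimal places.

0.837600

r = 1: numerator weight 2, denominator 1.
Top: 2(0.8261703265) − (0.8147406095) = 0.8376000435
R = 0.8376000435/1 = 0.8376000435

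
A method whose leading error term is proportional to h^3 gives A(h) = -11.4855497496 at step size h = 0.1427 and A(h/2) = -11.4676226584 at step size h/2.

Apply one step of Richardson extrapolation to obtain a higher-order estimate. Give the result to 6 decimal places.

Method order is 3; weight 2^3 = 8.
2^3×A(h/2) = -91.7409812672; minus A(h) gives -80.2554315176.
R = (-80.2554315176)/7 = -11.4650616454

-11.465062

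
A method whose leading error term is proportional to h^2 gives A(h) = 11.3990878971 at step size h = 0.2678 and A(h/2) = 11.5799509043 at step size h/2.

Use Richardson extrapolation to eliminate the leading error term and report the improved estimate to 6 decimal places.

11.640239

r = 2: numerator weight 4, denominator 3.
2^2 × A(h/2) = 46.3198036172; minus A(h) gives 34.9207157201.
Divide by 2^2 − 1 = 3.
Result: 11.6402385734
Gap between inputs: 1.809e-01; correction applied: +0.0602876691.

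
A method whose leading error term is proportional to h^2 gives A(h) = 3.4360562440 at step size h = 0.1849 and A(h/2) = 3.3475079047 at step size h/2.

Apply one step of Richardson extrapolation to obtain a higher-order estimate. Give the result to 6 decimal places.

3.317992

Error is O(h^2); halving h shrinks it by 2^2 = 4.
A(h/2) − A(h) = 3.3475079047 − 3.4360562440 = -0.0885483393
Correction (A(h/2) − A(h))/(4 − 1) = (-0.0885483393)/3 = -0.0295161131
R = A(h/2) + (A(h/2) − A(h))/3 = 3.3475079047 − 0.0295161131 = 3.3179917916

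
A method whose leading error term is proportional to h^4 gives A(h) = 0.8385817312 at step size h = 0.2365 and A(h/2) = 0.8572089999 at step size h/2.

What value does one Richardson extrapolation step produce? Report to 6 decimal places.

Order 4 gives 2^r = 16 and 2^r − 1 = 15.
Top: 16(0.8572089999) − (0.8385817312) = 12.8767622672
Denominator 16 − 1 = 15.
So the Richardson estimate is 0.8584508178.
Shift from A(h/2): +0.0012418179.

0.858451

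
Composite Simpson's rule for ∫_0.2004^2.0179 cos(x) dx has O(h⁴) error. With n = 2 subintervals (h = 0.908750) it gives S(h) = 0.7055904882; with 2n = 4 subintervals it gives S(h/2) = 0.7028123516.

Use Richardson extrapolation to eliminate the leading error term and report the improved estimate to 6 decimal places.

Order 4 gives 2^r = 16 and 2^r − 1 = 15.
16 × 0.7028123516 = 11.2449976256; subtract 0.7055904882 → 10.5394071374
10.5394071374 ÷ 15 = 0.7026271425
Shift from A(h/2): −0.0001852091.

0.702627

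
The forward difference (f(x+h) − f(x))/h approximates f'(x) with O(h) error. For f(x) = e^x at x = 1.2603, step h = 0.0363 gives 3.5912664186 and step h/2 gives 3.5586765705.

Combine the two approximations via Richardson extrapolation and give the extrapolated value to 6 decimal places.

r = 1, so 2^r = 2.
2·3.5586765705 = 7.1173531410; 7.1173531410 − 3.5912664186 = 3.5260867224
Denominator 2 − 1 = 1.
3.5260867224 ÷ 1 = 3.5260867224

3.526087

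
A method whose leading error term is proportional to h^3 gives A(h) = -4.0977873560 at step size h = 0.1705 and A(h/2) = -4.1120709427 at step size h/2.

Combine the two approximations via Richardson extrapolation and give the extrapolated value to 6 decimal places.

-4.114111

Leading term ∝ h^3; use weight 8 = 2^3.
A(h/2) − A(h) = -4.1120709427 − (-4.0977873560) = -0.0142835867
Correction (A(h/2) − A(h))/(8 − 1) = (-0.0142835867)/7 = -0.0020405124
R = A(h/2) + (A(h/2) − A(h))/7 = -4.1120709427 − 0.0020405124 = -4.1141114551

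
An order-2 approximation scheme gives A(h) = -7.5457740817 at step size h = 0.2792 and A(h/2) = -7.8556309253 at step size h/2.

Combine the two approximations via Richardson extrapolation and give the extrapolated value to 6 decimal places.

-7.958917

r = 2, so 2^r = 4.
A(h/2) − A(h) = -7.8556309253 − (-7.5457740817) = -0.3098568436
Divide by 2^2 − 1 = 3: (-0.3098568436)/3 = -0.1032856145
R = A(h/2) + (A(h/2) − A(h))/3 = -7.8556309253 − 0.1032856145 = -7.9589165398
Gap between inputs: 3.099e-01; correction applied: −0.1032856145.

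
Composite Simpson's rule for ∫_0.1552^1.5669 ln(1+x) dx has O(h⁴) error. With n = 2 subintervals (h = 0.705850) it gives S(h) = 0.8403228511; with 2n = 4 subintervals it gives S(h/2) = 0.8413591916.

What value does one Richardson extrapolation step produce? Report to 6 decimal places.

0.841428

Order 4 gives 2^r = 16 and 2^r − 1 = 15.
2^4 × A(h/2) = 13.4617470656; minus A(h) gives 12.6214242145.
Extrapolated: 12.6214242145 / 15 = 0.8414282810
Correction |R − A(h/2)| = 6.909e-05; gap |A(h/2) − A(h)| = 1.036e-03.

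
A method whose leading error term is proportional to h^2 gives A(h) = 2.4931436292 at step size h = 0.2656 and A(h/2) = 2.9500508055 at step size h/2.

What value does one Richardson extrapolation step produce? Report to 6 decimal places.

3.102353

Order 2 gives 2^r = 4 and 2^r − 1 = 3.
2^2*A(h/2) = 11.8002032220; minus A(h) gives 9.3070595928.
Divide by 2^2 − 1 = 3.
Extrapolated: 9.3070595928 / 3 = 3.1023531976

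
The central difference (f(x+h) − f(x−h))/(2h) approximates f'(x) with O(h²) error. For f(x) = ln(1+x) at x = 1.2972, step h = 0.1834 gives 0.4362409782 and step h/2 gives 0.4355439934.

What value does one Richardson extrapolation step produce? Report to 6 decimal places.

With r = 2 the leading error scales as h^2, so the weight is 2^2 = 4.
4*0.4355439934 − 0.4362409782 = 1.3059349954
Divide by 2^2 − 1 = 3.
Extrapolated: 1.3059349954 / 3 = 0.4353116651
Correction |R − A(h/2)| = 2.323e-04; gap |A(h/2) − A(h)| = 6.970e-04.

0.435312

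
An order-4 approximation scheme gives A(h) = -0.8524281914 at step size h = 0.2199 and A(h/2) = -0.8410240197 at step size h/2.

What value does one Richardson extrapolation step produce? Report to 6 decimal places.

-0.840264

Order 4 gives 2^r = 16 and 2^r − 1 = 15.
16·(-0.8410240197) = -13.4563843152; subtract (-0.8524281914) → -12.6039561238
Denominator 16 − 1 = 15.
Result: -0.8402637416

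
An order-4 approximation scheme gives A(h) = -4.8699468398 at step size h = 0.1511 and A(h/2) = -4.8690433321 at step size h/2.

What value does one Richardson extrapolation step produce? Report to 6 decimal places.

-4.868983

Order 4 gives 2^r = 16 and 2^r − 1 = 15.
2^4×A(h/2) = -77.9046933136; minus A(h) gives -73.0347464738.
(16×(-4.8690433321) − (-4.8699468398))/(16 − 1) = -4.8689830983
Gap between inputs: 9.035e-04; correction applied: +0.0000602338.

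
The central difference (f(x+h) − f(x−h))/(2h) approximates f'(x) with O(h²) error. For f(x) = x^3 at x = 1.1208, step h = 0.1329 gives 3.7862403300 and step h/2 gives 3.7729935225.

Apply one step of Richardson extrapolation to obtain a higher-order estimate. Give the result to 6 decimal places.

3.768578

Leading term ∝ h^2; use weight 4 = 2^2.
4×3.7729935225 − 3.7862403300 = 11.3057337600
11.3057337600 ÷ 3 = 3.7685779200
Correction |R − A(h/2)| = 4.416e-03; gap |A(h/2) − A(h)| = 1.325e-02.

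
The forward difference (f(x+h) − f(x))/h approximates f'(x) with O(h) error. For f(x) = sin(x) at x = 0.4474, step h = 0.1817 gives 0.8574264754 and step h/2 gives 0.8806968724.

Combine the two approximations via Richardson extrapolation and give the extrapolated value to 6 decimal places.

With r = 1 the leading error scales as h^1, so the weight is 2^1 = 2.
Numerator 2·A(h/2) − A(h) = 2·0.8806968724 − 0.8574264754 = 0.9039672694
Extrapolated: 0.9039672694 / 1 = 0.9039672694
Gap between inputs: 2.327e-02; correction applied: +0.0232703970.

0.903967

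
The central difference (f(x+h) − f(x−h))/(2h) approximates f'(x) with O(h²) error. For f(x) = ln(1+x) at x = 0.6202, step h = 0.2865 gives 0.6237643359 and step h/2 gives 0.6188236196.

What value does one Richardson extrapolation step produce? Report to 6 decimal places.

With r = 2 the leading error scales as h^2, so the weight is 2^2 = 4.
Top: 4(0.6188236196) − (0.6237643359) = 1.8515301425
Denominator 4 − 1 = 3.
(4*0.6188236196 − 0.6237643359)/(4 − 1) = 0.6171767142
Gap between inputs: 4.941e-03; correction applied: −0.0016469054.

0.617177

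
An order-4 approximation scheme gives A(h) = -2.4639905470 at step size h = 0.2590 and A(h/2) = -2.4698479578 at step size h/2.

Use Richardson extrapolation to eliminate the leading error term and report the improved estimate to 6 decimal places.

-2.470238

Order 4 gives 2^r = 16 and 2^r − 1 = 15.
Difference of the inputs: -2.4698479578 − (-2.4639905470) = -0.0058574108
Divide by 2^4 − 1 = 15: (-0.0058574108)/15 = -0.0003904941
R = -2.4698479578 − 0.0003904941 = -2.4702384519
Shift from A(h/2): −0.0003904941.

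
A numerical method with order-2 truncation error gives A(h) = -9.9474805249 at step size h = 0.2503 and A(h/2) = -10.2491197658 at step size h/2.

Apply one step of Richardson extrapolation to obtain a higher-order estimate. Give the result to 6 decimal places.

r = 2: numerator weight 4, denominator 3.
4*(-10.2491197658) = -40.9964790632; subtract (-9.9474805249) → -31.0489985383
R = (-31.0489985383)/3 = -10.3496661794

-10.349666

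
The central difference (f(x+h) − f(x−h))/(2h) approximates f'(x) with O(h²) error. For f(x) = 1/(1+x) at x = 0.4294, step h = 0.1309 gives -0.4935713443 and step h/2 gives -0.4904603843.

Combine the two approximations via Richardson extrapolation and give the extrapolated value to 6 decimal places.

-0.489423

Order 2 gives 2^r = 4 and 2^r − 1 = 3.
4×(-0.4904603843) = -1.9618415372; (-1.9618415372) − (-0.4935713443) = -1.4682701929
Denominator 4 − 1 = 3.
R = (-1.4682701929)/3 = -0.4894233976
Gap between inputs: 3.111e-03; correction applied: +0.0010369867.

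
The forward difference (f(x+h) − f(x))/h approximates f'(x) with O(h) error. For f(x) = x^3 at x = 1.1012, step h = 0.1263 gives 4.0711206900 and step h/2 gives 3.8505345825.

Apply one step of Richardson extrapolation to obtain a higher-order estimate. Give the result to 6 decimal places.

r = 1, so 2^r = 2.
2×3.8505345825 − 4.0711206900 = 3.6299484750
Denominator 2 − 1 = 1.
R = 3.6299484750/1 = 3.6299484750

3.629948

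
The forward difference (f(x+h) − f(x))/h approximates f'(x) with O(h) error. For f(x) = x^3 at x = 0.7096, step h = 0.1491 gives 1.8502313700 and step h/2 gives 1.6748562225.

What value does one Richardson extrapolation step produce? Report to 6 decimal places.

1.499481

Leading term ∝ h^1; use weight 2 = 2^1.
Weighted: 3.3497124450 − 1.8502313700 = 1.4994810750
Denominator 2 − 1 = 1.
R = 1.4994810750/1 = 1.4994810750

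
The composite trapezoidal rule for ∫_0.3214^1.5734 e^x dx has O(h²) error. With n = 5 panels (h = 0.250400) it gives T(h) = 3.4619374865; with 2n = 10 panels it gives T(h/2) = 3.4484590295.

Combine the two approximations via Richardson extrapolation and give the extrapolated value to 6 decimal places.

Error is O(h^2); halving h shrinks it by 2^2 = 4.
Numerator 4×A(h/2) − A(h) = 4×3.4484590295 − 3.4619374865 = 10.3318986315
Divide by 2^2 − 1 = 3.
(4×3.4484590295 − 3.4619374865)/(4 − 1) = 3.4439662105

3.443966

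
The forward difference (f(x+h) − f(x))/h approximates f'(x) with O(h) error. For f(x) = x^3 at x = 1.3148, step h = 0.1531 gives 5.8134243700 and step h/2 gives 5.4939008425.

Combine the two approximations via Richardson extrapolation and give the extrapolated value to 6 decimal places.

The method has order 1: 2^1 = 2.
2 × 5.4939008425 = 10.9878016850; subtract 5.8134243700 → 5.1743773150
5.1743773150 ÷ 1 = 5.1743773150
Shift from A(h/2): −0.3195235275.

5.174377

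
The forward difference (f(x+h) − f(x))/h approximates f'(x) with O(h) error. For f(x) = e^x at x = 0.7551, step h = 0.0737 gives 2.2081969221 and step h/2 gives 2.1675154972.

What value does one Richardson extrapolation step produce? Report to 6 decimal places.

2.126834

Leading term ∝ h^1; use weight 2 = 2^1.
2×2.1675154972 − 2.2081969221 = 2.1268340723
Divide by 2^1 − 1 = 1.
So the Richardson estimate is 2.1268340723.
Shift from A(h/2): −0.0406814249.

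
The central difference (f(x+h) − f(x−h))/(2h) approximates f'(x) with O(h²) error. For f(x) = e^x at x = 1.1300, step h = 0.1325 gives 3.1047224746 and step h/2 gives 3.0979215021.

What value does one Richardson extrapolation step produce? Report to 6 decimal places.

3.095655

r = 2, so 2^r = 4.
4*3.0979215021 = 12.3916860084; subtract 3.1047224746 → 9.2869635338
Denominator 4 − 1 = 3.
So the Richardson estimate is 3.0956545113.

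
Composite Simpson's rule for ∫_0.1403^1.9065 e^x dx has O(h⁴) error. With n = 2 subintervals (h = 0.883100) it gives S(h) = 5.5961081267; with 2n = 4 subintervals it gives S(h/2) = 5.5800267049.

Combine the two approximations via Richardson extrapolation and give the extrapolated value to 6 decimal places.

5.578955

With r = 4 the leading error scales as h^4, so the weight is 2^4 = 16.
16×5.5800267049 − 5.5961081267 = 83.6843191517
R = 83.6843191517/15 = 5.5789546101
Gap between inputs: 1.608e-02; correction applied: −0.0010720948.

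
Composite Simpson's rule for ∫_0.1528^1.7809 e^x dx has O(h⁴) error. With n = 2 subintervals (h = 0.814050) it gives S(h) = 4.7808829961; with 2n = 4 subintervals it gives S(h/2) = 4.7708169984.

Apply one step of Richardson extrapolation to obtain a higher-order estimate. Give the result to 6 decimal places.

Method order is 4; weight 2^4 = 16.
16·4.7708169984 − 4.7808829961 = 71.5521889783
R = 71.5521889783/15 = 4.7701459319

4.770146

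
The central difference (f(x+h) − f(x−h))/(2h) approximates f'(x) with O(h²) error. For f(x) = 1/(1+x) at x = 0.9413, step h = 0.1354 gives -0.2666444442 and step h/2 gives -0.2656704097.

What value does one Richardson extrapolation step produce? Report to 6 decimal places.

r = 2, so 2^r = 4.
Difference of the inputs: -0.2656704097 − (-0.2666444442) = 0.0009740345
Correction (A(h/2) − A(h))/(4 − 1) = 0.0009740345/3 = 0.0003246782
R = A(h/2) + (A(h/2) − A(h))/3 = -0.2656704097 + 0.0003246782 = -0.2653457315
Shift from A(h/2): +0.0003246782.

-0.265346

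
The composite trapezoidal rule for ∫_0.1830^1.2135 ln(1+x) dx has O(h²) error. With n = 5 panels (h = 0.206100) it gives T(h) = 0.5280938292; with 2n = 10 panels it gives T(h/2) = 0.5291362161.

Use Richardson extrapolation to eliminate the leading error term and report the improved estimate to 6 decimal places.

Order 2 gives 2^r = 4 and 2^r − 1 = 3.
Numerator 4·A(h/2) − A(h) = 4·0.5291362161 − 0.5280938292 = 1.5884510352
Denominator 4 − 1 = 3.
1.5884510352 ÷ 3 = 0.5294836784
Correction |R − A(h/2)| = 3.475e-04; gap |A(h/2) − A(h)| = 1.042e-03.

0.529484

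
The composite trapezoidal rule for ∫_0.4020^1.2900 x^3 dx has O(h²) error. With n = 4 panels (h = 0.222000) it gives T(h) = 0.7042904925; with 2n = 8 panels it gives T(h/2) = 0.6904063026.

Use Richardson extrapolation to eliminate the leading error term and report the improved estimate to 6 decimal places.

0.685778

Error is O(h^2); halving h shrinks it by 2^2 = 4.
Top: 4(0.6904063026) − (0.7042904925) = 2.0573347179
Denominator 4 − 1 = 3.
So the Richardson estimate is 0.6857782393.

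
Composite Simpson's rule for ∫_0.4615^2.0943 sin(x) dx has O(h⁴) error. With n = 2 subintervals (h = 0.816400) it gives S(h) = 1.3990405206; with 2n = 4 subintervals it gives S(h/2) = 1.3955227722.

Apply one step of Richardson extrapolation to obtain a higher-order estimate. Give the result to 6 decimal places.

1.395288

With r = 4 the leading error scales as h^4, so the weight is 2^4 = 16.
Weighted: 22.3283643552 − 1.3990405206 = 20.9293238346
20.9293238346 ÷ 15 = 1.3952882556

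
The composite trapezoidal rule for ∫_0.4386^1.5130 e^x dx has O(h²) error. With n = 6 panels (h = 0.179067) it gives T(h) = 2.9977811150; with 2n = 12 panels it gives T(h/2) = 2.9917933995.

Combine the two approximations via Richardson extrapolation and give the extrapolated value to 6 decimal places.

Error is O(h^2); halving h shrinks it by 2^2 = 4.
4 × 2.9917933995 = 11.9671735980; 11.9671735980 − 2.9977811150 = 8.9693924830
Extrapolated: 8.9693924830 / 3 = 2.9897974943

2.989797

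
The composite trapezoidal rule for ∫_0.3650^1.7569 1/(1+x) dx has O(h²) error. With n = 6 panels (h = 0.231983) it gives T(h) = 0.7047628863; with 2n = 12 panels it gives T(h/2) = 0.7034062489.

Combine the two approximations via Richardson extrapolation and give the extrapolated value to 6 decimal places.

The method has order 2: 2^2 = 4.
2^2 × A(h/2) = 2.8136249956; minus A(h) gives 2.1088621093.
Divide by 2^2 − 1 = 3.
2.1088621093 ÷ 3 = 0.7029540364

0.702954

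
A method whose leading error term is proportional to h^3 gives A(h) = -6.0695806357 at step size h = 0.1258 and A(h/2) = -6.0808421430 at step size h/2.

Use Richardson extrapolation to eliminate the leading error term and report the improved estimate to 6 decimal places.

With r = 3 the leading error scales as h^3, so the weight is 2^3 = 8.
A(h/2) − A(h) = -6.0808421430 − (-6.0695806357) = -0.0112615073
Correction (A(h/2) − A(h))/(8 − 1) = (-0.0112615073)/7 = -0.0016087868
R = A(h/2) + (A(h/2) − A(h))/7 = -6.0808421430 − 0.0016087868 = -6.0824509298
Correction |R − A(h/2)| = 1.609e-03; gap |A(h/2) − A(h)| = 1.126e-02.

-6.082451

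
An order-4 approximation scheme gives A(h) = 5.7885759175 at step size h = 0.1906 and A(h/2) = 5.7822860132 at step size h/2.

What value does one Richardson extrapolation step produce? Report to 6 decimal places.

5.781867

Order 4 gives 2^r = 16 and 2^r − 1 = 15.
Numerator 16·A(h/2) − A(h) = 16·5.7822860132 − 5.7885759175 = 86.7280002937
Extrapolated: 86.7280002937 / 15 = 5.7818666862
Gap between inputs: 6.290e-03; correction applied: −0.0004193270.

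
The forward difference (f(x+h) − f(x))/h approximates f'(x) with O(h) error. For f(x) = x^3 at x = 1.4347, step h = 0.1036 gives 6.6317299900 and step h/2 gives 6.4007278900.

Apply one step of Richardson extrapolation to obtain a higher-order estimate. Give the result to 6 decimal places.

r = 1: numerator weight 2, denominator 1.
Numerator 2*A(h/2) − A(h) = 2*6.4007278900 − 6.6317299900 = 6.1697257900
Divide by 2^1 − 1 = 1.
So the Richardson estimate is 6.1697257900.
Shift from A(h/2): −0.2310021000.

6.169726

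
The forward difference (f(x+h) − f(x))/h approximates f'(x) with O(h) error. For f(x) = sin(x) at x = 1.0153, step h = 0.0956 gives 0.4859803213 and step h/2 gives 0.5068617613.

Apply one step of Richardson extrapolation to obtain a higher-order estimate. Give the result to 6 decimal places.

0.527743

Method order is 1; weight 2^1 = 2.
Difference of the inputs: 0.5068617613 − 0.4859803213 = 0.0208814400
Correction (A(h/2) − A(h))/(2 − 1) = 0.0208814400/1 = 0.0208814400
R = 0.5068617613 + 0.0208814400 = 0.5277432013
Shift from A(h/2): +0.0208814400.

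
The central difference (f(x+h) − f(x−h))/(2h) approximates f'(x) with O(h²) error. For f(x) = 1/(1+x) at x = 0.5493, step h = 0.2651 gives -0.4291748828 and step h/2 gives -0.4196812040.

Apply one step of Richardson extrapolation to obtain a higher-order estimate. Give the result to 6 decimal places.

-0.416517

r = 2: numerator weight 4, denominator 3.
A(h/2) − A(h) = -0.4196812040 − (-0.4291748828) = 0.0094936788
Divide by 2^2 − 1 = 3: 0.0094936788/3 = 0.0031645596
R = -0.4196812040 + 0.0031645596 = -0.4165166444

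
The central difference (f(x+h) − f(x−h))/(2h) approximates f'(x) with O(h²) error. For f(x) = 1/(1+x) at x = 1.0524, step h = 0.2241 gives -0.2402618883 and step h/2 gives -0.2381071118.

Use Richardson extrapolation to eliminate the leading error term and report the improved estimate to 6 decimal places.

With r = 2 the leading error scales as h^2, so the weight is 2^2 = 4.
4×(-0.2381071118) − (-0.2402618883) = -0.7121665589
(4×(-0.2381071118) − (-0.2402618883))/(4 − 1) = -0.2373888530
Correction |R − A(h/2)| = 7.183e-04; gap |A(h/2) − A(h)| = 2.155e-03.

-0.237389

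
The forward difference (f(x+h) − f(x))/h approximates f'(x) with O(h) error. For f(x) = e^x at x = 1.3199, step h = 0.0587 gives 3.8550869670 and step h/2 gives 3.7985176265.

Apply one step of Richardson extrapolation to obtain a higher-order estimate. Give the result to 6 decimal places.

r = 1: numerator weight 2, denominator 1.
Weighted: 7.5970352530 − 3.8550869670 = 3.7419482860
Divide by 2^1 − 1 = 1.
(2×3.7985176265 − 3.8550869670)/(2 − 1) = 3.7419482860

3.741948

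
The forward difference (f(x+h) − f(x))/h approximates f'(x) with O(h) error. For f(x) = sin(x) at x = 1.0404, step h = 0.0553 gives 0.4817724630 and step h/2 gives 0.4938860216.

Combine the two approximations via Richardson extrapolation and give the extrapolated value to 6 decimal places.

0.506000

Leading term ∝ h^1; use weight 2 = 2^1.
Numerator 2·A(h/2) − A(h) = 2·0.4938860216 − 0.4817724630 = 0.5059995802
Divide by 2^1 − 1 = 1.
Extrapolated: 0.5059995802 / 1 = 0.5059995802
Correction |R − A(h/2)| = 1.211e-02; gap |A(h/2) − A(h)| = 1.211e-02.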